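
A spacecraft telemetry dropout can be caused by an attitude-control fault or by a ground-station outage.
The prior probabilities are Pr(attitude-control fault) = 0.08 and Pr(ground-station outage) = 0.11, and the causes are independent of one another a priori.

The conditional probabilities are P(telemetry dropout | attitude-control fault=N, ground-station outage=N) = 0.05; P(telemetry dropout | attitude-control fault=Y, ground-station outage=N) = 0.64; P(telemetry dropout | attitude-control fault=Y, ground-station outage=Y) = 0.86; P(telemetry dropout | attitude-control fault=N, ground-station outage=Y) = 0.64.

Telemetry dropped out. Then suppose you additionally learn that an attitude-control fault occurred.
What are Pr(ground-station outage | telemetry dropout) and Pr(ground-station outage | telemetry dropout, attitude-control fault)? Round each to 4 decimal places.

Pr(ground-station outage | telemetry dropout) ≈ 0.4554; Pr(ground-station outage | telemetry dropout, attitude-control fault) ≈ 0.1424

Numerator (weight on configurations with ground-station outage): 0.064768 + 0.007568 = 0.072336
Denominator P(telemetry dropout): 0.05·0.92·0.89 + 0.64·0.92·0.11 + 0.64·0.08·0.89 + 0.86·0.08·0.11 = 0.158844
Posterior = 0.072336 / 0.158844 ≈ 0.4554

With the extra evidence:
For the numerator, keep only ground-station outage=true terms: 0.86·0.11 = 0.094600
The normalizing constant is 0.64·0.89 + 0.86·0.11 = 0.664200
Posterior = 0.094600 / 0.664200 ≈ 0.1424
The drop from 0.4554 to 0.1424 is the explaining-away (discounting) effect.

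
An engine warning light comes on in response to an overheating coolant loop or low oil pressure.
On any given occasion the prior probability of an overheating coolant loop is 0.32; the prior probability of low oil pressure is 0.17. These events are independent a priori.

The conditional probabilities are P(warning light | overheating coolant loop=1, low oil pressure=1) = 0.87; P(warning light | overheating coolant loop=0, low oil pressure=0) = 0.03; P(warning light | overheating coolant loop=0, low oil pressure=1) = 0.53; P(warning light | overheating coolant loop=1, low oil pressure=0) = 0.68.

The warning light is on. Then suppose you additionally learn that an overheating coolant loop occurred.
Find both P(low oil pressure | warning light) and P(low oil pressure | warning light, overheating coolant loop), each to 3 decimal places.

Enumerate the 4 (overheating coolant loop, low oil pressure) configurations and weight by the priors:
  P(warning light) = 0.03×0.68×0.83 + 0.53×0.68×0.17 + 0.68×0.32×0.83 + 0.87×0.32×0.17
        = 0.016932 + 0.061268 + 0.180608 + 0.047328 = 0.306136
The terms with low oil pressure present sum to 0.108596, so
  P(low oil pressure | warning light) = 0.108596 / 0.306136 ≈ 0.355

With the extra evidence:
For the numerator, keep only low oil pressure=true terms: 0.87·0.17 = 0.147900
Denominator P(warning light | overheating coolant loop): 0.68·0.83 + 0.87·0.17 = 0.712300
P(low oil pressure | warning light, overheating coolant loop) = 0.147900/0.712300 ≈ 0.208
— overheating coolant loop explains away the evidence for low oil pressure.

P(low oil pressure | warning light) ≈ 0.355; P(low oil pressure | warning light, overheating coolant loop) ≈ 0.208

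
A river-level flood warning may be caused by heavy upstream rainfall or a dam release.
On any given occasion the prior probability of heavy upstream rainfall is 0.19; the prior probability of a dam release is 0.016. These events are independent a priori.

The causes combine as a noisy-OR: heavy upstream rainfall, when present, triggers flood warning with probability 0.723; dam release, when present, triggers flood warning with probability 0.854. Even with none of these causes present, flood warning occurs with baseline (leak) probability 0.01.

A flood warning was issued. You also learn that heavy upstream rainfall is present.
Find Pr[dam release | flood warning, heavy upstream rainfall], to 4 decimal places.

Under noisy-OR, P(flood warning | causes) = 1 − (1−0.01)·∏(1−qᵢ) over the active causes.
By total probability over both values of dam release:
  P(flood warning | heavy upstream rainfall) = 0.72577*0.984 + 0.959962*0.016
        = 0.714158 + 0.015359 = 0.729517
Configurations with dam release contribute 0.015359, so
  P(dam release | flood warning, heavy upstream rainfall) = 0.015359 / 0.729517 ≈ 0.0211

Pr[dam release | flood warning, heavy upstream rainfall] ≈ 0.0211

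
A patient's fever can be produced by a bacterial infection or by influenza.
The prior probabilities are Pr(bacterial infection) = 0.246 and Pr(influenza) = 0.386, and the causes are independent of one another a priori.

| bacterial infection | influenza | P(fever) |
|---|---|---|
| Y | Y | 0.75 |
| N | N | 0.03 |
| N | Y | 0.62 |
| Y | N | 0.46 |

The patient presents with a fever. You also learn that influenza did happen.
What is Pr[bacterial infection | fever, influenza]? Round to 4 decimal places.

Pr[bacterial infection | fever, influenza] ≈ 0.2830

P(fever | influenza) = 0.62·0.754 + 0.75·0.246 = 0.467480 + 0.184500 = 0.651980
Of this, 0.184500 comes from 0.75·0.246 (the bacterial infection=true cases).
Hence the posterior is 0.184500/0.651980 ≈ 0.2830.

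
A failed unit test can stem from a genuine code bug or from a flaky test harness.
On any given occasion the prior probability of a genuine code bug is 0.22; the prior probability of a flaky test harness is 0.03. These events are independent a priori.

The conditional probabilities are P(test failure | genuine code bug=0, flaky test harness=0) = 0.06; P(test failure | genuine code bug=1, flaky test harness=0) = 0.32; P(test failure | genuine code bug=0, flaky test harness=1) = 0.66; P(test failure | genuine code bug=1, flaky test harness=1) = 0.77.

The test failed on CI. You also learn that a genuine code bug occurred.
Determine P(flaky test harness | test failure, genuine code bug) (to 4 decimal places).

P(test failure | genuine code bug) = 0.32·0.97 + 0.77·0.03 = 0.310400 + 0.023100 = 0.333500
Of this, 0.023100 comes from 0.77·0.03 (the flaky test harness=true cases).
So P(flaky test harness | test failure, genuine code bug) = 0.023100/0.333500 ≈ 0.0693.

P(flaky test harness | test failure, genuine code bug) ≈ 0.0693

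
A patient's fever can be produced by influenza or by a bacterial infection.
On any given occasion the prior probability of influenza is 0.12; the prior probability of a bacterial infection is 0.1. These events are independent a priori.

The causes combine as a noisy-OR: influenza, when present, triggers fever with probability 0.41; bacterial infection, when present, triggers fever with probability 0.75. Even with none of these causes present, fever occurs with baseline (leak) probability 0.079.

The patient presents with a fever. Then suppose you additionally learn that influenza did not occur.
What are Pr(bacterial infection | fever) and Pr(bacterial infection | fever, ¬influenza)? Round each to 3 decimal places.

Pr(bacterial infection | fever) ≈ 0.411; Pr(bacterial infection | fever, ¬influenza) ≈ 0.520

Under noisy-OR, P(fever | causes) = 1 − (1−0.079)·∏(1−qᵢ) over the active causes.
P(fever) = 0.079×0.88×0.9 + 0.76975×0.88×0.1 + 0.45661×0.12×0.9 + 0.864152×0.12×0.1 = 0.062568 + 0.067738 + 0.049314 + 0.010370 = 0.189990
The bacterial infection-present share is 0.067738 + 0.010370 = 0.078108.
So P(bacterial infection | fever) = 0.078108/0.189990 ≈ 0.411.

Now also conditioning on influenza≠true:
Sum P(fever|·) weighted by the priors over both values of bacterial infection:
  P(fever | ¬influenza) = 0.079·0.9 + 0.76975·0.1
        = 0.071100 + 0.076975 = 0.148075
Keeping only the bacterial infection-present terms gives 0.076975, so
  P(bacterial infection | fever, ¬influenza) = 0.076975 / 0.148075 ≈ 0.520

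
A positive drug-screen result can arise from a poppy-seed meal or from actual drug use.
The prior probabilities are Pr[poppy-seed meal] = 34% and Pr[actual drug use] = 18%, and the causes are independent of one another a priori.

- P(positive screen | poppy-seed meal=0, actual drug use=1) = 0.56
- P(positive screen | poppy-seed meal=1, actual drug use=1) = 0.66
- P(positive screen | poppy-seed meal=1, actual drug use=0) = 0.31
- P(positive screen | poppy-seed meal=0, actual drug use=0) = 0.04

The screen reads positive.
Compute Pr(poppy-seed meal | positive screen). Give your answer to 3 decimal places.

Weight on poppy-seed meal=true, given the evidence: 0.086428 + 0.040392 = 0.126820
Normalizer over all consistent configurations: 0.04·0.66·0.82 + 0.56·0.66·0.18 + 0.31·0.34·0.82 + 0.66·0.34·0.18 = 0.214996
Posterior = 0.126820 / 0.214996 ≈ 0.590

Pr(poppy-seed meal | positive screen) ≈ 0.590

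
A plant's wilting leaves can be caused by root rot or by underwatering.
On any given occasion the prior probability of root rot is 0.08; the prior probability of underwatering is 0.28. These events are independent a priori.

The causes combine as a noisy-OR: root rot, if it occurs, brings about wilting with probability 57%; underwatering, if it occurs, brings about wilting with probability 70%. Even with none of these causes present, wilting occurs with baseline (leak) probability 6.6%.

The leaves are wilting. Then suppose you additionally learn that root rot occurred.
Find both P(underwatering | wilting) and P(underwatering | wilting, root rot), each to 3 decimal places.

Under noisy-OR, P(wilting | causes) = 1 − (1−0.066)·∏(1−qᵢ) over the active causes.
Numerator (weight on configurations with underwatering): 0.185420 + 0.019701 = 0.205121
The normalizing constant is 0.066·0.92·0.72 + 0.7198·0.92·0.28 + 0.59838·0.08·0.72 + 0.879514·0.08·0.28 = 0.283306
P(underwatering | wilting) = 0.205121/0.283306 ≈ 0.724

Now also conditioning on root rot=true:
P(wilting | root rot) = 0.59838·0.72 + 0.879514·0.28 = 0.430834 + 0.246264 = 0.677098
The underwatering-present share is 0.879514·0.28 = 0.246264.
So P(underwatering | wilting, root rot) = 0.246264/0.677098 ≈ 0.364.

P(underwatering | wilting) ≈ 0.724; P(underwatering | wilting, root rot) ≈ 0.364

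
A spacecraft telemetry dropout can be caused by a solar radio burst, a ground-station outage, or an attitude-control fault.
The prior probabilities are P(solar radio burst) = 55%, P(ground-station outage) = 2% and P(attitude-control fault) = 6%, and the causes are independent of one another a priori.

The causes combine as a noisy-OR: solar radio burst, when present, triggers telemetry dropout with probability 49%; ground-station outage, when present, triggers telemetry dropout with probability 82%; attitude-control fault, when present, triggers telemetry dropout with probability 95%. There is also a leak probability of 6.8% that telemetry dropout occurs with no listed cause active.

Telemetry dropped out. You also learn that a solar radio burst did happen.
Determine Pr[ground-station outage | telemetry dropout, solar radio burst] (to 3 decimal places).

Under noisy-OR, P(telemetry dropout | causes) = 1 − (1−0.068)·∏(1−qᵢ) over the active causes.
Sum P(telemetry dropout|·) weighted by the priors over the 4 (ground-station outage, attitude-control fault) configurations:
  P(telemetry dropout | solar radio burst) = 0.52468*0.98*0.94 + 0.976234*0.98*0.06 + 0.914442*0.02*0.94 + 0.995722*0.02*0.06
        = 0.483335 + 0.057403 + 0.017192 + 0.001195 = 0.559125
The terms with ground-station outage present sum to 0.018387, so
  P(ground-station outage | telemetry dropout, solar radio burst) = 0.018387 / 0.559125 ≈ 0.033

Pr[ground-station outage | telemetry dropout, solar radio burst] ≈ 0.033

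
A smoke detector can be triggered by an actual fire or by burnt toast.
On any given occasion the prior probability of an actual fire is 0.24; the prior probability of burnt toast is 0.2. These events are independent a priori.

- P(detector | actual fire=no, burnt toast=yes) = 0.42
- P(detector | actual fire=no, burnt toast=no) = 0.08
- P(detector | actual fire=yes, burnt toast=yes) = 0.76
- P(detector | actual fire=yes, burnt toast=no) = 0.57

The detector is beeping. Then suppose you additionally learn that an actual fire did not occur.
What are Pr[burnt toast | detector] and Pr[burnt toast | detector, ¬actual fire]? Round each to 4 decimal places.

P(detector) = 0.08*0.76*0.8 + 0.42*0.76*0.2 + 0.57*0.24*0.8 + 0.76*0.24*0.2 = 0.048640 + 0.063840 + 0.109440 + 0.036480 = 0.258400
Of this, 0.100320 comes from 0.063840 + 0.036480 (the burnt toast=true cases).
So P(burnt toast | detector) = 0.100320/0.258400 ≈ 0.3882.

Now also conditioning on actual fire≠true:
Weight on burnt toast=true, given the evidence: 0.42*0.2 = 0.084000
Normalizer over all consistent configurations: 0.08*0.8 + 0.42*0.2 = 0.148000
Posterior = 0.084000 / 0.148000 ≈ 0.5676
Ruling out actual fire raises the posterior on burnt toast — the flip side of explaining away.

Pr[burnt toast | detector] ≈ 0.3882; Pr[burnt toast | detector, ¬actual fire] ≈ 0.5676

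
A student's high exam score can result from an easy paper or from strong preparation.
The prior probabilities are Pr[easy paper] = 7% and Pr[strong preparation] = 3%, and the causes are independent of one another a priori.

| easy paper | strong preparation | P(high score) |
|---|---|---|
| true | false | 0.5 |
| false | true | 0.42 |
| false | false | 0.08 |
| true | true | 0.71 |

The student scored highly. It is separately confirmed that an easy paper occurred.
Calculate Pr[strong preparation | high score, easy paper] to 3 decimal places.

Pr[strong preparation | high score, easy paper] ≈ 0.042

Sum P(high score|·) weighted by the priors over both values of strong preparation:
  P(high score | easy paper) = 0.5×0.97 + 0.71×0.03
        = 0.485000 + 0.021300 = 0.506300
Keeping only the strong preparation-present terms gives 0.021300, so
  P(strong preparation | high score, easy paper) = 0.021300 / 0.506300 ≈ 0.042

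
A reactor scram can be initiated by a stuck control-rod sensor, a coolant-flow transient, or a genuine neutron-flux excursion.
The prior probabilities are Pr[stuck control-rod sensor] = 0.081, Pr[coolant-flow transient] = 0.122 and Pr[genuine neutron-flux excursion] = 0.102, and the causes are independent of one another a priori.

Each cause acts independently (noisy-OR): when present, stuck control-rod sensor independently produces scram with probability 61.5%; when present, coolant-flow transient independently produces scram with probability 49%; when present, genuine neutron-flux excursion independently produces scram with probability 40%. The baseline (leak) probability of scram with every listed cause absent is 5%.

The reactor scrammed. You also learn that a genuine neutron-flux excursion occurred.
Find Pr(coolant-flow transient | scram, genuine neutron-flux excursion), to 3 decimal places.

Under noisy-OR, P(scram | causes) = 1 − (1−0.05)·∏(1−qᵢ) over the active causes.
P(scram | genuine neutron-flux excursion) = 0.43·0.919·0.878 + 0.7093·0.919·0.122 + 0.78055·0.081·0.878 + 0.888081·0.081·0.122 = 0.346959 + 0.079525 + 0.055511 + 0.008776 = 0.490771
Restricting to configurations with coolant-flow transient present: 0.079525 + 0.008776 = 0.088301.
P(coolant-flow transient | scram, genuine neutron-flux excursion) = 0.088301 / 0.490771 ≈ 0.180

Pr(coolant-flow transient | scram, genuine neutron-flux excursion) ≈ 0.180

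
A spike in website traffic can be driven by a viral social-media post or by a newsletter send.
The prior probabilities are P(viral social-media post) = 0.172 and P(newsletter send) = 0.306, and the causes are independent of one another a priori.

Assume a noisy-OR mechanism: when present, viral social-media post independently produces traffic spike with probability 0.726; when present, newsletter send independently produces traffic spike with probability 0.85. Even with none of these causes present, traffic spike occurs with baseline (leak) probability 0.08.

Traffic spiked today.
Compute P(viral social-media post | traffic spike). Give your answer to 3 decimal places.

Under noisy-OR, P(traffic spike | causes) = 1 − (1−0.08)·∏(1−qᵢ) over the active causes.
Weight on viral social-media post=true, given the evidence: 0.089278 + 0.050642 = 0.139920
The normalizing constant is 0.08·0.828·0.694 + 0.862·0.828·0.306 + 0.74792·0.172·0.694 + 0.962188·0.172·0.306 = 0.404294
Posterior = 0.139920 / 0.404294 ≈ 0.346

P(viral social-media post | traffic spike) ≈ 0.346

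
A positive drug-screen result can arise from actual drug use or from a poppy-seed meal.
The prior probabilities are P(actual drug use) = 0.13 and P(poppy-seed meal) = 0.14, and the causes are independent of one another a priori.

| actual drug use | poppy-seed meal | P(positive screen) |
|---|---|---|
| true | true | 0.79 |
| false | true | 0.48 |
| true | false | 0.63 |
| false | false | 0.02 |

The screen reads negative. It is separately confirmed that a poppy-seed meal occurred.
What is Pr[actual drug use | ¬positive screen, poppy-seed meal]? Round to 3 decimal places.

Pr[actual drug use | ¬positive screen, poppy-seed meal] ≈ 0.057

By total probability over both values of actual drug use:
  P(¬positive screen | poppy-seed meal) = 0.52×0.87 + 0.21×0.13
        = 0.452400 + 0.027300 = 0.479700
Keeping only the actual drug use-present terms gives 0.027300, so
  P(actual drug use | ¬positive screen, poppy-seed meal) = 0.027300 / 0.479700 ≈ 0.057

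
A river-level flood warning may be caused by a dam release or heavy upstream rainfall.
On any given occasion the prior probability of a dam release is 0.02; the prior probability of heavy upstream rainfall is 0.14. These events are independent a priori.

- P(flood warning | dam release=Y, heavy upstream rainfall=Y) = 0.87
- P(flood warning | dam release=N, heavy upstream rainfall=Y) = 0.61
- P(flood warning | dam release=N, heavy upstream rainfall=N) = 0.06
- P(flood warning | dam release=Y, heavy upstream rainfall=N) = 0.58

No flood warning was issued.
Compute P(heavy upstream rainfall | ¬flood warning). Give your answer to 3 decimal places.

P(heavy upstream rainfall | ¬flood warning) ≈ 0.063

Sum P(¬flood warning|·) weighted by the priors over the 4 (dam release, heavy upstream rainfall) configurations:
  P(¬flood warning) = 0.94×0.98×0.86 + 0.39×0.98×0.14 + 0.42×0.02×0.86 + 0.13×0.02×0.14
        = 0.792232 + 0.053508 + 0.007224 + 0.000364 = 0.853328
Configurations with heavy upstream rainfall contribute 0.053872, so
  P(heavy upstream rainfall | ¬flood warning) = 0.053872 / 0.853328 ≈ 0.063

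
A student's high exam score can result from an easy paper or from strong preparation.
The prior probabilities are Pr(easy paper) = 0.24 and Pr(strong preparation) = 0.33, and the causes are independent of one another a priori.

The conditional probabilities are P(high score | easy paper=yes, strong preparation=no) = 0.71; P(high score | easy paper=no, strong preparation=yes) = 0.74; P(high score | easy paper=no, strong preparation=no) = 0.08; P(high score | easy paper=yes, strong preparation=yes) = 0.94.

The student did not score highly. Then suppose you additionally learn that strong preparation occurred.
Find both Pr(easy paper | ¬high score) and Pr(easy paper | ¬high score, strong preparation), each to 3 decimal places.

Pr(easy paper | ¬high score) ≈ 0.088; Pr(easy paper | ¬high score, strong preparation) ≈ 0.068

P(¬high score) = 0.92*0.76*0.67 + 0.26*0.76*0.33 + 0.29*0.24*0.67 + 0.06*0.24*0.33 = 0.468464 + 0.065208 + 0.046632 + 0.004752 = 0.585056
The easy paper-present share is 0.046632 + 0.004752 = 0.051384.
P(easy paper | ¬high score) = 0.051384 / 0.585056 ≈ 0.088

With the extra evidence:
Enumerate both values of easy paper and weight by the priors:
  P(¬high score | strong preparation) = 0.26×0.76 + 0.06×0.24
        = 0.197600 + 0.014400 = 0.212000
The terms with easy paper present sum to 0.014400, so
  P(easy paper | ¬high score, strong preparation) = 0.014400 / 0.212000 ≈ 0.068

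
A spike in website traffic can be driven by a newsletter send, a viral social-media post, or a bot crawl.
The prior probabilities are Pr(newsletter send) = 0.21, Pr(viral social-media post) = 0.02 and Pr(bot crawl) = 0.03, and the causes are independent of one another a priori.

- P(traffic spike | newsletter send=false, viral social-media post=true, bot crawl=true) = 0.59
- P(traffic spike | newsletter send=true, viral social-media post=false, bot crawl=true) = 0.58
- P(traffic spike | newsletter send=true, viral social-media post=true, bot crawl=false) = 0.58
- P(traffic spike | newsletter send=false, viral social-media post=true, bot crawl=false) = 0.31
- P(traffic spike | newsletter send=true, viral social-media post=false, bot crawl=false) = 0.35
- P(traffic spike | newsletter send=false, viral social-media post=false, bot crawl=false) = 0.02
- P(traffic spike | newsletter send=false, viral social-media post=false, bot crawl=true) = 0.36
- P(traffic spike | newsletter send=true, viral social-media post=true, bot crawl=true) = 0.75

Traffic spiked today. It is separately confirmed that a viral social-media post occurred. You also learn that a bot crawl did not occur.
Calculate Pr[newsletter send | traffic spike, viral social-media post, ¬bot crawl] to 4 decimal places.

Pr[newsletter send | traffic spike, viral social-media post, ¬bot crawl] ≈ 0.3322

P(traffic spike | viral social-media post, ¬bot crawl) = 0.31*0.79 + 0.58*0.21 = 0.244900 + 0.121800 = 0.366700
Restricting to configurations with newsletter send present: 0.58*0.21 = 0.121800.
So P(newsletter send | traffic spike, viral social-media post, ¬bot crawl) = 0.121800/0.366700 ≈ 0.3322.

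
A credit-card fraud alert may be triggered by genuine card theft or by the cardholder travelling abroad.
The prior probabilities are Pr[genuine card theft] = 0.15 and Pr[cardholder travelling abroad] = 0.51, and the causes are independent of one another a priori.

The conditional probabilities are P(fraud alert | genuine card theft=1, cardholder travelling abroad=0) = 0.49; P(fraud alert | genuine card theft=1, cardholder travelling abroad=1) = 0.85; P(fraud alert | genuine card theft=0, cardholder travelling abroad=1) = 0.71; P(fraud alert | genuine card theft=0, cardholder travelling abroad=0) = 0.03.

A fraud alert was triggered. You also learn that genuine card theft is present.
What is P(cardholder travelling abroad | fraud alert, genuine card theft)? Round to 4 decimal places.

P(cardholder travelling abroad | fraud alert, genuine card theft) ≈ 0.6436

Weight on cardholder travelling abroad=true, given the evidence: 0.85×0.51 = 0.433500
Normalizer over all consistent configurations: 0.49×0.49 + 0.85×0.51 = 0.673600
Posterior = 0.433500 / 0.673600 ≈ 0.6436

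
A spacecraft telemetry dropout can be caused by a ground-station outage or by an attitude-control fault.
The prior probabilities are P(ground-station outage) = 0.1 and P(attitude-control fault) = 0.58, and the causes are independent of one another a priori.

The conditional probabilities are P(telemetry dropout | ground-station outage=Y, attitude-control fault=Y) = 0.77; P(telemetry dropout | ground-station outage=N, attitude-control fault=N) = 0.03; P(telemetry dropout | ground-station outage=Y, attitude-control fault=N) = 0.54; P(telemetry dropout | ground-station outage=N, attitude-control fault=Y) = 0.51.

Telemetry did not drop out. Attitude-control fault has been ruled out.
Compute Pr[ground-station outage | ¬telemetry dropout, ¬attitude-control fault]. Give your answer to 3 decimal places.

Pr[ground-station outage | ¬telemetry dropout, ¬attitude-control fault] ≈ 0.050

Sum P(¬telemetry dropout|·) weighted by the priors over both values of ground-station outage:
  P(¬telemetry dropout | ¬attitude-control fault) = 0.97×0.9 + 0.46×0.1
        = 0.873000 + 0.046000 = 0.919000
Configurations with ground-station outage contribute 0.046000, so
  P(ground-station outage | ¬telemetry dropout, ¬attitude-control fault) = 0.046000 / 0.919000 ≈ 0.050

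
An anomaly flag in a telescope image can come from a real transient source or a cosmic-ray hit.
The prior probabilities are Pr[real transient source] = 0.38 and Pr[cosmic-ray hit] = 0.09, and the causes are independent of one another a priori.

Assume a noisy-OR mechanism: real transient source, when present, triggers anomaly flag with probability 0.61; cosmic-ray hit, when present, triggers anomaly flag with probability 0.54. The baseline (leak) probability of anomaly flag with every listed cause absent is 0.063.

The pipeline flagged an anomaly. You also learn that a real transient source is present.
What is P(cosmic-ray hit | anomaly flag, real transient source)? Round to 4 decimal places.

P(cosmic-ray hit | anomaly flag, real transient source) ≈ 0.1148

Under noisy-OR, P(anomaly flag | causes) = 1 − (1−0.063)·∏(1−qᵢ) over the active causes.
Sum P(anomaly flag|·) weighted by the priors over both values of cosmic-ray hit:
  P(anomaly flag | real transient source) = 0.63457×0.91 + 0.831902×0.09
        = 0.577459 + 0.074871 = 0.652330
Keeping only the cosmic-ray hit-present terms gives 0.074871, so
  P(cosmic-ray hit | anomaly flag, real transient source) = 0.074871 / 0.652330 ≈ 0.1148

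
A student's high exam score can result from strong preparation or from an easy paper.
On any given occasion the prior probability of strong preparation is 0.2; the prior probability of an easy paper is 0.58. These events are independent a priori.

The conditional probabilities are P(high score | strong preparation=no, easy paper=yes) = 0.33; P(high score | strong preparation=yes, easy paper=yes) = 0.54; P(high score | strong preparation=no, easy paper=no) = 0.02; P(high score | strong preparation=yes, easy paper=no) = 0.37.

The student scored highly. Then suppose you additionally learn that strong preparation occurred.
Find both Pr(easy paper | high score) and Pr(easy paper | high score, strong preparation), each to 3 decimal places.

Weight on easy paper=true, given the evidence: 0.153120 + 0.062640 = 0.215760
Denominator P(high score): 0.02×0.8×0.42 + 0.33×0.8×0.58 + 0.37×0.2×0.42 + 0.54×0.2×0.58 = 0.253560
P(easy paper | high score) = 0.215760/0.253560 ≈ 0.851

Now also conditioning on strong preparation=true:
Sum P(high score|·) weighted by the priors over both values of easy paper:
  P(high score | strong preparation) = 0.37·0.42 + 0.54·0.58
        = 0.155400 + 0.313200 = 0.468600
Keeping only the easy paper-present terms gives 0.313200, so
  P(easy paper | high score, strong preparation) = 0.313200 / 0.468600 ≈ 0.668

Pr(easy paper | high score) ≈ 0.851; Pr(easy paper | high score, strong preparation) ≈ 0.668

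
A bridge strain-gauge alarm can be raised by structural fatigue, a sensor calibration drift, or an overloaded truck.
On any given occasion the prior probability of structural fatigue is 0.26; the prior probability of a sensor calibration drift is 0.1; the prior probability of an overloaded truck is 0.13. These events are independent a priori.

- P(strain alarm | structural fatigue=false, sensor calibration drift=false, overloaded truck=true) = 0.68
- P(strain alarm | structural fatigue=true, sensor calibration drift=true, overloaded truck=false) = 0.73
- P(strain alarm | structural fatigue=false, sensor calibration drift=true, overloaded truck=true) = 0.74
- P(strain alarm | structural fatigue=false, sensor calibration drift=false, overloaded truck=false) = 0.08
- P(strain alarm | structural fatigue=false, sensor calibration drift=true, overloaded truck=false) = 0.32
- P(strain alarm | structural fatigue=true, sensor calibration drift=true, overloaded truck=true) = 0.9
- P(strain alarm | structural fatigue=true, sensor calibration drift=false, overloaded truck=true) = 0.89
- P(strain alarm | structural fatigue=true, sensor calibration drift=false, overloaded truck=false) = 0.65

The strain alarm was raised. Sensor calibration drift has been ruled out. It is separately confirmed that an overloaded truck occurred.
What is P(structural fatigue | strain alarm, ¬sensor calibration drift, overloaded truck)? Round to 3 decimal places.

P(structural fatigue | strain alarm, ¬sensor calibration drift, overloaded truck) ≈ 0.315

P(strain alarm | ¬sensor calibration drift, overloaded truck) = 0.68*0.74 + 0.89*0.26 = 0.503200 + 0.231400 = 0.734600
Restricting to configurations with structural fatigue present: 0.89*0.26 = 0.231400.
Hence the posterior is 0.231400/0.734600 ≈ 0.315.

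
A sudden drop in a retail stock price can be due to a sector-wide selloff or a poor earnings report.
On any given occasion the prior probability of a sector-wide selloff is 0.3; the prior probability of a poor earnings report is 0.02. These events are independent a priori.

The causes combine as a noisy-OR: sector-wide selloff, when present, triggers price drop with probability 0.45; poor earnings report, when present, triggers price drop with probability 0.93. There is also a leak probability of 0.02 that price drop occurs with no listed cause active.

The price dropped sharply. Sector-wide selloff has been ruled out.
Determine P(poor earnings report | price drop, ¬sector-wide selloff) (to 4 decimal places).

P(poor earnings report | price drop, ¬sector-wide selloff) ≈ 0.4873

Under noisy-OR, P(price drop | causes) = 1 − (1−0.02)·∏(1−qᵢ) over the active causes.
By total probability over both values of poor earnings report:
  P(price drop | ¬sector-wide selloff) = 0.02·0.98 + 0.9314·0.02
        = 0.019600 + 0.018628 = 0.038228
Keeping only the poor earnings report-present terms gives 0.018628, so
  P(poor earnings report | price drop, ¬sector-wide selloff) = 0.018628 / 0.038228 ≈ 0.4873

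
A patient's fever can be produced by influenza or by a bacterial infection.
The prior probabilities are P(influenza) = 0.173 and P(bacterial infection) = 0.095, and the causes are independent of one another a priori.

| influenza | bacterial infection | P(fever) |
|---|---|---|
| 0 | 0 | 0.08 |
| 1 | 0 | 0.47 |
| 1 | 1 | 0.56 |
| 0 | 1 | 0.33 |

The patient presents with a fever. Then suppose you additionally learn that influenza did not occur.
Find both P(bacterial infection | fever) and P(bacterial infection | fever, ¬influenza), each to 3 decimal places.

P(bacterial infection | fever) ≈ 0.208; P(bacterial infection | fever, ¬influenza) ≈ 0.302

Weight on bacterial infection=true, given the evidence: 0.025926 + 0.009204 = 0.035130
The normalizing constant is 0.08·0.827·0.905 + 0.33·0.827·0.095 + 0.47·0.173·0.905 + 0.56·0.173·0.095 = 0.168591
Posterior = 0.035130 / 0.168591 ≈ 0.208

With the extra evidence:
Numerator (weight on configurations with bacterial infection): 0.33*0.095 = 0.031350
Normalizer over all consistent configurations: 0.08*0.905 + 0.33*0.095 = 0.103750
P(bacterial infection | fever, ¬influenza) = 0.031350/0.103750 ≈ 0.302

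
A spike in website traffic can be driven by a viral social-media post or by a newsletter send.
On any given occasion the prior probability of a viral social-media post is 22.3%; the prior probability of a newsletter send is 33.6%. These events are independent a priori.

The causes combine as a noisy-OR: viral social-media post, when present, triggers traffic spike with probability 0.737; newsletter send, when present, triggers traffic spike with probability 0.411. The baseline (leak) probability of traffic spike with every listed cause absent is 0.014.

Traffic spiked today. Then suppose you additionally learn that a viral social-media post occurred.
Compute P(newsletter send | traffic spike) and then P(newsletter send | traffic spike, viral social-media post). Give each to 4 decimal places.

P(newsletter send | traffic spike) ≈ 0.5967; P(newsletter send | traffic spike, viral social-media post) ≈ 0.3666

Under noisy-OR, P(traffic spike | causes) = 1 − (1−0.014)·∏(1−qᵢ) over the active causes.
Enumerate the 4 (viral social-media post, newsletter send) configurations and weight by the priors:
  P(traffic spike) = 0.014*0.777*0.664 + 0.419246*0.777*0.336 + 0.740682*0.223*0.664 + 0.847262*0.223*0.336
        = 0.007223 + 0.109453 + 0.109674 + 0.063484 = 0.289834
Keeping only the newsletter send-present terms gives 0.172937, so
  P(newsletter send | traffic spike) = 0.172937 / 0.289834 ≈ 0.5967

Now condition on the additional information:
Numerator (weight on configurations with newsletter send): 0.847262·0.336 = 0.284680
Denominator P(traffic spike | viral social-media post): 0.740682·0.664 + 0.847262·0.336 = 0.776493
P(newsletter send | traffic spike, viral social-media post) = 0.284680/0.776493 ≈ 0.3666
This is intercausal reasoning (explaining away): once viral social-media post accounts for the traffic spike, newsletter send becomes less likely.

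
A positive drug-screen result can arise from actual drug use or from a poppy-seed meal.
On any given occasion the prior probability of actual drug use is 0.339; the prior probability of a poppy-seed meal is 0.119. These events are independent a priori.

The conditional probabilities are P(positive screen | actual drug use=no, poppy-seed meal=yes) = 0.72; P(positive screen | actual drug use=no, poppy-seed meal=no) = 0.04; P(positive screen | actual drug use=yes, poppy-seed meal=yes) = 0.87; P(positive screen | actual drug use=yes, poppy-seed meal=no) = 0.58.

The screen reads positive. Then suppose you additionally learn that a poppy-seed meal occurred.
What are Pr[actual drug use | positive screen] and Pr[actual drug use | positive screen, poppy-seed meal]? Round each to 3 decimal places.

Weight on actual drug use=true, given the evidence: 0.173222 + 0.035097 = 0.208319
Denominator P(positive screen): 0.04×0.661×0.881 + 0.72×0.661×0.119 + 0.58×0.339×0.881 + 0.87×0.339×0.119 = 0.288247
Posterior = 0.208319 / 0.288247 ≈ 0.723

Now condition on the additional information:
Sum P(positive screen|·) weighted by the priors over both values of actual drug use:
  P(positive screen | poppy-seed meal) = 0.72*0.661 + 0.87*0.339
        = 0.475920 + 0.294930 = 0.770850
Configurations with actual drug use contribute 0.294930, so
  P(actual drug use | positive screen, poppy-seed meal) = 0.294930 / 0.770850 ≈ 0.383
Conditioning on poppy-seed meal lowers the posterior on actual drug use: the classic explaining-away effect in a common-effect structure.

Pr[actual drug use | positive screen] ≈ 0.723; Pr[actual drug use | positive screen, poppy-seed meal] ≈ 0.383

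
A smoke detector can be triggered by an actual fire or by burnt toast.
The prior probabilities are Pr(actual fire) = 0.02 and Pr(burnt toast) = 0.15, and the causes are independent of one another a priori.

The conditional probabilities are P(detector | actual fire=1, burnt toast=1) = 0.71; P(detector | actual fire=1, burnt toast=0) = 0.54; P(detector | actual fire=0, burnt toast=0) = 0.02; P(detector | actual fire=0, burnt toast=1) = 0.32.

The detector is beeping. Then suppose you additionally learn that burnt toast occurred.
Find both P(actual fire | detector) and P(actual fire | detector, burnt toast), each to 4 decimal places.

By total probability over the 4 (actual fire, burnt toast) configurations:
  P(detector) = 0.02·0.98·0.85 + 0.32·0.98·0.15 + 0.54·0.02·0.85 + 0.71·0.02·0.15
        = 0.016660 + 0.047040 + 0.009180 + 0.002130 = 0.075010
Configurations with actual fire contribute 0.011310, so
  P(actual fire | detector) = 0.011310 / 0.075010 ≈ 0.1508

Now condition on the additional information:
Enumerate both values of actual fire and weight by the priors:
  P(detector | burnt toast) = 0.32×0.98 + 0.71×0.02
        = 0.313600 + 0.014200 = 0.327800
Configurations with actual fire contribute 0.014200, so
  P(actual fire | detector, burnt toast) = 0.014200 / 0.327800 ≈ 0.0433
Conditioning on burnt toast lowers the posterior on actual fire: the classic explaining-away effect in a common-effect structure.

P(actual fire | detector) ≈ 0.1508; P(actual fire | detector, burnt toast) ≈ 0.0433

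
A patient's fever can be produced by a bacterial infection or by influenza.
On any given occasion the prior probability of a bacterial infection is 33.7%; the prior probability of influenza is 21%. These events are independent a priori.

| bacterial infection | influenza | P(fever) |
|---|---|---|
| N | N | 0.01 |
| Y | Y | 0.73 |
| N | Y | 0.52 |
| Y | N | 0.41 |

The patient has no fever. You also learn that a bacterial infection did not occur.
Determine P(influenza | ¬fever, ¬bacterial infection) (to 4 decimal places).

Weight on influenza=true, given the evidence: 0.48*0.21 = 0.100800
Denominator P(¬fever | ¬bacterial infection): 0.99*0.79 + 0.48*0.21 = 0.882900
Posterior = 0.100800 / 0.882900 ≈ 0.1142

P(influenza | ¬fever, ¬bacterial infection) ≈ 0.1142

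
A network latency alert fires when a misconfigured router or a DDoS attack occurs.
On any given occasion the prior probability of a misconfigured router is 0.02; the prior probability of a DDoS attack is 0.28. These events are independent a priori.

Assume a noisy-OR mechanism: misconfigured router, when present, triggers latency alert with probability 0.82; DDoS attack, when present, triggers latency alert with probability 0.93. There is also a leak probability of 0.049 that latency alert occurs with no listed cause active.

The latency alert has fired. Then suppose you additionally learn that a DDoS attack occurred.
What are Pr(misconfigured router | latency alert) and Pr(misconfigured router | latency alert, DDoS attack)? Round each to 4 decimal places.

Pr(misconfigured router | latency alert) ≈ 0.0567; Pr(misconfigured router | latency alert, DDoS attack) ≈ 0.0211

Under noisy-OR, P(latency alert | causes) = 1 − (1−0.049)·∏(1−qᵢ) over the active causes.
Numerator (weight on configurations with misconfigured router): 0.011935 + 0.005533 = 0.017468
The normalizing constant is 0.049·0.98·0.72 + 0.93343·0.98·0.28 + 0.82882·0.02·0.72 + 0.988017·0.02·0.28 = 0.308175
P(misconfigured router | latency alert) = 0.017468/0.308175 ≈ 0.0567

With the extra evidence:
Numerator (weight on configurations with misconfigured router): 0.988017·0.02 = 0.019760
Denominator P(latency alert | DDoS attack): 0.93343·0.98 + 0.988017·0.02 = 0.934521
Posterior = 0.019760 / 0.934521 ≈ 0.0211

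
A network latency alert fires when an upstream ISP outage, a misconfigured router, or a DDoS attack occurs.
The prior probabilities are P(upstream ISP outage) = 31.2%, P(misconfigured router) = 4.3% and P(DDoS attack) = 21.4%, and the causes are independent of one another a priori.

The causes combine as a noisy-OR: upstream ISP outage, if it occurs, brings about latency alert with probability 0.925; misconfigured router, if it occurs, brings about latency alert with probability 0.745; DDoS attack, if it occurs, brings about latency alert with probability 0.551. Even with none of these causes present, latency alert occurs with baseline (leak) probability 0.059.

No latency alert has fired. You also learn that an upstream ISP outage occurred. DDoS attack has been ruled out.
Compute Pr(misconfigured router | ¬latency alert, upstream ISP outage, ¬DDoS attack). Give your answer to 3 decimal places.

Pr(misconfigured router | ¬latency alert, upstream ISP outage, ¬DDoS attack) ≈ 0.011

Under noisy-OR, P(latency alert | causes) = 1 − (1−0.059)·∏(1−qᵢ) over the active causes.
P(¬latency alert | upstream ISP outage, ¬DDoS attack) = 0.070575×0.957 + 0.017997×0.043 = 0.067540 + 0.000774 = 0.068314
The misconfigured router-present share is 0.017997×0.043 = 0.000774.
So P(misconfigured router | ¬latency alert, upstream ISP outage, ¬DDoS attack) = 0.000774/0.068314 ≈ 0.011.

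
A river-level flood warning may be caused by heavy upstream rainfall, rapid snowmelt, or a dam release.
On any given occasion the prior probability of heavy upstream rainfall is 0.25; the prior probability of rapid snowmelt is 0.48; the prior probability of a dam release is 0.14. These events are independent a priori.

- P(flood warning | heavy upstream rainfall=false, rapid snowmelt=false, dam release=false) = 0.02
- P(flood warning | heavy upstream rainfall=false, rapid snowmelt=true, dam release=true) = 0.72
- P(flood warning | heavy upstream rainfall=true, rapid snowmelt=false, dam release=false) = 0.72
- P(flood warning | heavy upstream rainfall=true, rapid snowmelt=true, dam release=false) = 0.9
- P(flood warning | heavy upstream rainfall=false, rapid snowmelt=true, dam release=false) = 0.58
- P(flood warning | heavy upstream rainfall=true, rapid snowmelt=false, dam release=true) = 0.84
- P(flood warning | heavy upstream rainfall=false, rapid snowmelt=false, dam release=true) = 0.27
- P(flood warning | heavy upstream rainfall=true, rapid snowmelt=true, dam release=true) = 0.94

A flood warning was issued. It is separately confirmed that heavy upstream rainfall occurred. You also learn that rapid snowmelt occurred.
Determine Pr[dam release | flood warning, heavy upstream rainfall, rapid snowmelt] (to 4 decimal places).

P(flood warning | heavy upstream rainfall, rapid snowmelt) = 0.9*0.86 + 0.94*0.14 = 0.774000 + 0.131600 = 0.905600
Restricting to configurations with dam release present: 0.94*0.14 = 0.131600.
Hence the posterior is 0.131600/0.905600 ≈ 0.1453.

Pr[dam release | flood warning, heavy upstream rainfall, rapid snowmelt] ≈ 0.1453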